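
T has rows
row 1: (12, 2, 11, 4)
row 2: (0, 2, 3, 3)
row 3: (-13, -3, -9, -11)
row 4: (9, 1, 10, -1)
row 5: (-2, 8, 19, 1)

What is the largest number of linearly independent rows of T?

Row reduce to echelon form.
R3 ← R3 + (13/12)·R1: [0, -5/6, 35/12, -20/3]
R4 ← R4 − (3/4)·R1: [0, -1/2, 7/4, -4]
R5 ← R5 + (1/6)·R1: [0, 25/3, 125/6, 5/3]
R3 ← R3 + (5/12)·R2: [0, 0, 25/6, -65/12]
R4 ← R4 + (1/4)·R2: [0, 0, 5/2, -13/4]
R5 ← R5 − (25/6)·R2: [0, 0, 25/3, -65/6]
R4 ← R4 − (3/5)·R3: [0, 0, 0, 0]
R5 ← R5 − (2)·R3: [0, 0, 0, 0]
Echelon form has 3 nonzero rows, so rank(T) = 3.
The rank gives the maximum number of linearly independent rows: 3.

3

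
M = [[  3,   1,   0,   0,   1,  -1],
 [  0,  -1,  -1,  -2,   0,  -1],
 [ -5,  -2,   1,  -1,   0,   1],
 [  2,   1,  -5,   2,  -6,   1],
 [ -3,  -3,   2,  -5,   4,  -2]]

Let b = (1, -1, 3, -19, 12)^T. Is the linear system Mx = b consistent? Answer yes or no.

yes

Row reduce the augmented matrix [M | b].
R3 ← R3 + (5/3)·R1: [0, -1/3, 1, -1, 5/3, -2/3, 14/3]
R4 ← R4 − (2/3)·R1: [0, 1/3, -5, 2, -20/3, 5/3, -59/3]
R5 ← R5 + R1: [0, -2, 2, -5, 5, -3, 13]
R3 ← R3 − (1/3)·R2: [0, 0, 4/3, -1/3, 5/3, -1/3, 5]
R4 ← R4 + (1/3)·R2: [0, 0, -16/3, 4/3, -20/3, 4/3, -20]
R5 ← R5 − (2)·R2: [0, 0, 4, -1, 5, -1, 15]
R4 ← R4 + (4)·R3: [0, 0, 0, 0, 0, 0, 0]
R5 ← R5 − (3)·R3: [0, 0, 0, 0, 0, 0, 0]
The echelon form has 3 nonzero rows, and every pivot lies in the first 6 columns, so rank(M) = rank([M|b]) = 3.
The system is consistent.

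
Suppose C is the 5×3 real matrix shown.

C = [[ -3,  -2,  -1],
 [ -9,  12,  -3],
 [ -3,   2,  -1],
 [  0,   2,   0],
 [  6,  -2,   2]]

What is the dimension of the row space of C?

2

Row reduce to echelon form.
R2 ← R2 − (3)·R1: [0, 18, 0]
R3 ← R3 − R1: [0, 4, 0]
R5 ← R5 + (2)·R1: [0, -6, 0]
R3 ← R3 − (2/9)·R2: [0, 0, 0]
R4 ← R4 − (1/9)·R2: [0, 0, 0]
R5 ← R5 + (1/3)·R2: [0, 0, 0]
Echelon form has 2 nonzero rows, so rank(C) = 2.
The row space has dimension equal to the rank: 2.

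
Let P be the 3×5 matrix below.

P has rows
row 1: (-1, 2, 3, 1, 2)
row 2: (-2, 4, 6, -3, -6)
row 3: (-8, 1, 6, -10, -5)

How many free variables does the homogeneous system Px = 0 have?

2

Row reduce to echelon form.
R2 ← R2 − (2)·R1: [0, 0, 0, -5, -10]
R3 ← R3 − (8)·R1: [0, -15, -18, -18, -21]
Swap R2 ↔ R3
3 nonzero rows, so rank(P) = 3.
P has 5 columns; by rank–nullity, nullity = 5 − 3 = 2.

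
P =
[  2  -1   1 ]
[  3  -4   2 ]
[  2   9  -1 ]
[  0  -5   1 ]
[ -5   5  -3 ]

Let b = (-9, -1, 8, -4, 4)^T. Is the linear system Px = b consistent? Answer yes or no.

no

Row reduce the augmented matrix [P | b].
R2 ← R2 − (3/2)·R1: [0, -5/2, 1/2, 25/2]
R3 ← R3 − R1: [0, 10, -2, 17]
R5 ← R5 + (5/2)·R1: [0, 5/2, -1/2, -37/2]
R3 ← R3 + (4)·R2: [0, 0, 0, 67]
R4 ← R4 − (2)·R2: [0, 0, 0, -29]
R5 ← R5 + R2: [0, 0, 0, -6]
R4 ← R4 + (29/67)·R3: [0, 0, 0, 0]
R5 ← R5 + (6/67)·R3: [0, 0, 0, 0]
The echelon form has 3 nonzero rows; the last pivot sits in the augmented column, so rank(P) = 2 but rank([P|b]) = 3.
Since the ranks differ, the system is inconsistent.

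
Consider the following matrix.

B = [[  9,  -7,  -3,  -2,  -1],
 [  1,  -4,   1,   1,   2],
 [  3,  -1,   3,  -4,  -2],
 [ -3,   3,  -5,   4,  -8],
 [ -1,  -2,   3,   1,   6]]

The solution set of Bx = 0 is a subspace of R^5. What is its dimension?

0

Row reduce to echelon form.
R2 ← R2 − (1/9)·R1: [0, -29/9, 4/3, 11/9, 19/9]
R3 ← R3 − (1/3)·R1: [0, 4/3, 4, -10/3, -5/3]
R4 ← R4 + (1/3)·R1: [0, 2/3, -6, 10/3, -25/3]
R5 ← R5 + (1/9)·R1: [0, -25/9, 8/3, 7/9, 53/9]
R3 ← R3 + (12/29)·R2: [0, 0, 132/29, -82/29, -23/29]
R4 ← R4 + (6/29)·R2: [0, 0, -166/29, 104/29, -229/29]
R5 ← R5 − (25/29)·R2: [0, 0, 44/29, -8/29, 118/29]
R4 ← R4 + (83/66)·R3: [0, 0, 0, 1/33, -587/66]
R5 ← R5 − (1/3)·R3: [0, 0, 0, 2/3, 13/3]
R5 ← R5 − (22)·R4: [0, 0, 0, 0, 200]
5 nonzero rows, so rank(B) = 5.
B has 5 columns; by rank–nullity, nullity = 5 − 5 = 0.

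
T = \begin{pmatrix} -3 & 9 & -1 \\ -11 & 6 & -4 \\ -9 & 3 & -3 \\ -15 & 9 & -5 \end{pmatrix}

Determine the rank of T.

3

Row reduce to echelon form.
R2 ← R2 − (11/3)·R1: [0, -27, -1/3]
R3 ← R3 − (3)·R1: [0, -24, 0]
R4 ← R4 − (5)·R1: [0, -36, 0]
R3 ← R3 − (8/9)·R2: [0, 0, 8/27]
R4 ← R4 − (4/3)·R2: [0, 0, 4/9]
R4 ← R4 − (3/2)·R3: [0, 0, 0]
Echelon form has 3 nonzero rows, so rank(T) = 3.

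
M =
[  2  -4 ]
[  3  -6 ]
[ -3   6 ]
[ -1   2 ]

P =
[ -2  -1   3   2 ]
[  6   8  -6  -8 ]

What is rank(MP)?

First compute MP:
[[-28, -34,  30,  36],
 [-42, -51,  45,  54],
 [ 42,  51, -45, -54],
 [ 14,  17, -15, -18]]
Now row reduce the product.
R2 ← R2 − (3/2)·R1: [0, 0, 0, 0]
R3 ← R3 + (3/2)·R1: [0, 0, 0, 0]
R4 ← R4 + (1/2)·R1: [0, 0, 0, 0]
1 nonzero row, so rank(MP) = 1.

1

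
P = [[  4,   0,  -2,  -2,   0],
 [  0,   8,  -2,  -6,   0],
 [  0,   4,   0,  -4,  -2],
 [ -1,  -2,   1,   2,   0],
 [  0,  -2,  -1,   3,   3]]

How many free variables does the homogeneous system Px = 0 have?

2

Row reduce to echelon form.
R4 ← R4 + (1/4)·R1: [0, -2, 1/2, 3/2, 0]
R3 ← R3 − (1/2)·R2: [0, 0, 1, -1, -2]
R4 ← R4 + (1/4)·R2: [0, 0, 0, 0, 0]
R5 ← R5 + (1/4)·R2: [0, 0, -3/2, 3/2, 3]
R5 ← R5 + (3/2)·R3: [0, 0, 0, 0, 0]
3 nonzero rows, so rank(P) = 3.
P has 5 columns; by rank–nullity, nullity = 5 − 3 = 2.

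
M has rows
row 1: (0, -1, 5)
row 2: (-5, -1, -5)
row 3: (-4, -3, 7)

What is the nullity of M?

Row reduce to echelon form.
Swap R1 ↔ R2
R3 ← R3 − (4/5)·R1: [0, -11/5, 11]
R3 ← R3 − (11/5)·R2: [0, 0, 0]
2 nonzero rows, so rank(M) = 2.
M has 3 columns; by rank–nullity, nullity = 3 − 2 = 1.

1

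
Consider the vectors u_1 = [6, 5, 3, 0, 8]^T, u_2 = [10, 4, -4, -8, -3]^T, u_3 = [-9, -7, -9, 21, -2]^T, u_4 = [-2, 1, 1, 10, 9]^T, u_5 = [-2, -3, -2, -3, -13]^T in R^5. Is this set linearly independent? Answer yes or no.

Form the matrix with these vectors as rows and row reduce.
R2 ← R2 − (5/3)·R1: [0, -13/3, -9, -8, -49/3]
R3 ← R3 + (3/2)·R1: [0, 1/2, -9/2, 21, 10]
R4 ← R4 + (1/3)·R1: [0, 8/3, 2, 10, 35/3]
R5 ← R5 + (1/3)·R1: [0, -4/3, -1, -3, -31/3]
R3 ← R3 + (3/26)·R2: [0, 0, -72/13, 261/13, 211/26]
R4 ← R4 + (8/13)·R2: [0, 0, -46/13, 66/13, 21/13]
R5 ← R5 − (4/13)·R2: [0, 0, 23/13, -7/13, -69/13]
R4 ← R4 − (23/36)·R3: [0, 0, 0, -31/4, -257/72]
R5 ← R5 + (23/72)·R3: [0, 0, 0, 47/8, -391/144]
R5 ← R5 + (47/62)·R4: [0, 0, 0, 0, -3025/558]
5 nonzero rows, so the 5 vectors span a space of dimension 5.
Since 5 = 5, the vectors are linearly independent.

yes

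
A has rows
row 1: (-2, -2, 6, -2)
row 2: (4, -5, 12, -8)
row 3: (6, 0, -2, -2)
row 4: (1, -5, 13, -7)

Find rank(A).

2

Row reduce to echelon form.
R2 ← R2 + (2)·R1: [0, -9, 24, -12]
R3 ← R3 + (3)·R1: [0, -6, 16, -8]
R4 ← R4 + (1/2)·R1: [0, -6, 16, -8]
R3 ← R3 − (2/3)·R2: [0, 0, 0, 0]
R4 ← R4 − (2/3)·R2: [0, 0, 0, 0]
Echelon form has 2 nonzero rows, so rank(A) = 2.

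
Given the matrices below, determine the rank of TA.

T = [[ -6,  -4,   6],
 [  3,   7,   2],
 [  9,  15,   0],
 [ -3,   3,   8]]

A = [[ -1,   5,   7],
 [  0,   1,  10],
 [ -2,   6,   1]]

2

First compute TA:
[[ -6,   2, -76],
 [ -7,  34,  93],
 [ -9,  60, 213],
 [-13,  36,  17]]
Now row reduce the product.
R2 ← R2 − (7/6)·R1: [0, 95/3, 545/3]
R3 ← R3 − (3/2)·R1: [0, 57, 327]
R4 ← R4 − (13/6)·R1: [0, 95/3, 545/3]
R3 ← R3 − (9/5)·R2: [0, 0, 0]
R4 ← R4 − R2: [0, 0, 0]
2 nonzero rows, so rank(TA) = 2.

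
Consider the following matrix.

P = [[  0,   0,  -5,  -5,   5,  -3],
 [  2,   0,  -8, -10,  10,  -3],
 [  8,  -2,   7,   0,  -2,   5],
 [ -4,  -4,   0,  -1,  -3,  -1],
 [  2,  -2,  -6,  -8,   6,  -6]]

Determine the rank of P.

4

Row reduce to echelon form.
Swap R1 ↔ R2
R3 ← R3 − (4)·R1: [0, -2, 39, 40, -42, 17]
R4 ← R4 + (2)·R1: [0, -4, -16, -21, 17, -7]
R5 ← R5 − R1: [0, -2, 2, 2, -4, -3]
Swap R2 ↔ R3
R4 ← R4 − (2)·R2: [0, 0, -94, -101, 101, -41]
R5 ← R5 − R2: [0, 0, -37, -38, 38, -20]
R4 ← R4 − (94/5)·R3: [0, 0, 0, -7, 7, 77/5]
R5 ← R5 − (37/5)·R3: [0, 0, 0, -1, 1, 11/5]
R5 ← R5 − (1/7)·R4: [0, 0, 0, 0, 0, 0]
Echelon form has 4 nonzero rows, so rank(P) = 4.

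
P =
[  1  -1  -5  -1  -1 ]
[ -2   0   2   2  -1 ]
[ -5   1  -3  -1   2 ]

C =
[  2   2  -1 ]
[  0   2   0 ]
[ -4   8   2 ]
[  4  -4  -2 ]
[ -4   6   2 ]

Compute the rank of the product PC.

First compute PC:
[[ 22, -42, -11],
 [  0,  -2,   0],
 [-10, -16,   5]]
Now row reduce the product.
R3 ← R3 + (5/11)·R1: [0, -386/11, 0]
R3 ← R3 − (193/11)·R2: [0, 0, 0]
2 nonzero rows, so rank(PC) = 2.

2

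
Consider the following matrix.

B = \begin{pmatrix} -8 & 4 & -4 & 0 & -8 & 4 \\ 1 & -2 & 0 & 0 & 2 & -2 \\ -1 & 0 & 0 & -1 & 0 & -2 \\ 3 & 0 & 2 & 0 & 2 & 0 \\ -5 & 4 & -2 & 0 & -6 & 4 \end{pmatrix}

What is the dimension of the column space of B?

3

Row reduce to echelon form.
R2 ← R2 + (1/8)·R1: [0, -3/2, -1/2, 0, 1, -3/2]
R3 ← R3 − (1/8)·R1: [0, -1/2, 1/2, -1, 1, -5/2]
R4 ← R4 + (3/8)·R1: [0, 3/2, 1/2, 0, -1, 3/2]
R5 ← R5 − (5/8)·R1: [0, 3/2, 1/2, 0, -1, 3/2]
R3 ← R3 − (1/3)·R2: [0, 0, 2/3, -1, 2/3, -2]
R4 ← R4 + R2: [0, 0, 0, 0, 0, 0]
R5 ← R5 + R2: [0, 0, 0, 0, 0, 0]
Echelon form has 3 nonzero rows, so rank(B) = 3.
The column space has dimension equal to the rank: 3.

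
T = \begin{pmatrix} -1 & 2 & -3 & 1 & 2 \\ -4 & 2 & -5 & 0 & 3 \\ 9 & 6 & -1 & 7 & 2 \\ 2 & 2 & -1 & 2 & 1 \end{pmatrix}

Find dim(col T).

2

Row reduce to echelon form.
R2 ← R2 − (4)·R1: [0, -6, 7, -4, -5]
R3 ← R3 + (9)·R1: [0, 24, -28, 16, 20]
R4 ← R4 + (2)·R1: [0, 6, -7, 4, 5]
R3 ← R3 + (4)·R2: [0, 0, 0, 0, 0]
R4 ← R4 + R2: [0, 0, 0, 0, 0]
Echelon form has 2 nonzero rows, so rank(T) = 2.
The column space has dimension equal to the rank: 2.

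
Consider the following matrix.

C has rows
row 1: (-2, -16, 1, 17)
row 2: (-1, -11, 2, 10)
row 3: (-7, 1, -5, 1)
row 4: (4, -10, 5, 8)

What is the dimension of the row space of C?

Row reduce to echelon form.
R2 ← R2 − (1/2)·R1: [0, -3, 3/2, 3/2]
R3 ← R3 − (7/2)·R1: [0, 57, -17/2, -117/2]
R4 ← R4 + (2)·R1: [0, -42, 7, 42]
R3 ← R3 + (19)·R2: [0, 0, 20, -30]
R4 ← R4 − (14)·R2: [0, 0, -14, 21]
R4 ← R4 + (7/10)·R3: [0, 0, 0, 0]
Echelon form has 3 nonzero rows, so rank(C) = 3.
The row space has dimension equal to the rank: 3.

3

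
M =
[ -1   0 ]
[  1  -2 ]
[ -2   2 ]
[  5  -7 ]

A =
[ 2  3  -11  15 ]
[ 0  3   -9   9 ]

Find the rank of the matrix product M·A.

First compute MA:
[[ -2,  -3,  11, -15],
 [  2,  -3,   7,  -3],
 [ -4,   0,   4, -12],
 [ 10,  -6,   8,  12]]
Now row reduce the product.
R2 ← R2 + R1: [0, -6, 18, -18]
R3 ← R3 − (2)·R1: [0, 6, -18, 18]
R4 ← R4 + (5)·R1: [0, -21, 63, -63]
R3 ← R3 + R2: [0, 0, 0, 0]
R4 ← R4 − (7/2)·R2: [0, 0, 0, 0]
2 nonzero rows, so rank(MA) = 2.

2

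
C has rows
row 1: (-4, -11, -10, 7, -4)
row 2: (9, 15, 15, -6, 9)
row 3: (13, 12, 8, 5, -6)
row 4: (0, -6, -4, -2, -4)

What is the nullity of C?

1

Row reduce to echelon form.
R2 ← R2 + (9/4)·R1: [0, -39/4, -15/2, 39/4, 0]
R3 ← R3 + (13/4)·R1: [0, -95/4, -49/2, 111/4, -19]
R3 ← R3 − (95/39)·R2: [0, 0, -81/13, 4, -19]
R4 ← R4 − (8/13)·R2: [0, 0, 8/13, -8, -4]
R4 ← R4 + (8/81)·R3: [0, 0, 0, -616/81, -476/81]
4 nonzero rows, so rank(C) = 4.
C has 5 columns; by rank–nullity, nullity = 5 − 4 = 1.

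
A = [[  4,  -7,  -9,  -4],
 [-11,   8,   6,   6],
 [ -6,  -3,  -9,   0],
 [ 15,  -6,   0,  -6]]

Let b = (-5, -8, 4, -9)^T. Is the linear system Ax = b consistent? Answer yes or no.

Row reduce the augmented matrix [A | b].
R2 ← R2 + (11/4)·R1: [0, -45/4, -75/4, -5, -87/4]
R3 ← R3 + (3/2)·R1: [0, -27/2, -45/2, -6, -7/2]
R4 ← R4 − (15/4)·R1: [0, 81/4, 135/4, 9, 39/4]
R3 ← R3 − (6/5)·R2: [0, 0, 0, 0, 113/5]
R4 ← R4 + (9/5)·R2: [0, 0, 0, 0, -147/5]
R4 ← R4 + (147/113)·R3: [0, 0, 0, 0, 0]
The echelon form has 3 nonzero rows; the last pivot sits in the augmented column, so rank(A) = 2 but rank([A|b]) = 3.
Since the ranks differ, the system is inconsistent.

no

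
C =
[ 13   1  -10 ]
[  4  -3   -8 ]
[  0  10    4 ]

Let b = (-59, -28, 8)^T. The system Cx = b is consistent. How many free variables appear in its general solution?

0

Row reduce the augmented matrix [C | b].
R2 ← R2 − (4/13)·R1: [0, -43/13, -64/13, -128/13]
R3 ← R3 + (130/43)·R2: [0, 0, -468/43, -936/43]
The echelon form has 3 nonzero rows, and every pivot lies in the first 3 columns, so rank(C) = rank([C|b]) = 3.
The system is consistent.
Free variables = (unknowns) − (rank) = 3 − 3 = 0.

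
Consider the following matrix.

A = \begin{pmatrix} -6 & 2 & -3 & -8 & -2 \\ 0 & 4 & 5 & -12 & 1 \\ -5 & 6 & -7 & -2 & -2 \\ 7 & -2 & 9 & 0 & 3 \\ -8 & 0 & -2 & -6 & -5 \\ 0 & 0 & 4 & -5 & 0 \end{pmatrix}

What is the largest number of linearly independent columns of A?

5

Row reduce to echelon form.
R3 ← R3 − (5/6)·R1: [0, 13/3, -9/2, 14/3, -1/3]
R4 ← R4 + (7/6)·R1: [0, 1/3, 11/2, -28/3, 2/3]
R5 ← R5 − (4/3)·R1: [0, -8/3, 2, 14/3, -7/3]
R3 ← R3 − (13/12)·R2: [0, 0, -119/12, 53/3, -17/12]
R4 ← R4 − (1/12)·R2: [0, 0, 61/12, -25/3, 7/12]
R5 ← R5 + (2/3)·R2: [0, 0, 16/3, -10/3, -5/3]
R4 ← R4 + (61/119)·R3: [0, 0, 0, 86/119, -1/7]
R5 ← R5 + (64/119)·R3: [0, 0, 0, 734/119, -17/7]
R6 ← R6 + (48/119)·R3: [0, 0, 0, 253/119, -4/7]
R5 ← R5 − (367/43)·R4: [0, 0, 0, 0, -52/43]
R6 ← R6 − (253/86)·R4: [0, 0, 0, 0, -13/86]
R6 ← R6 − (1/8)·R5: [0, 0, 0, 0, 0]
Echelon form has 5 nonzero rows, so rank(A) = 5.
The rank gives the maximum number of linearly independent columns: 5.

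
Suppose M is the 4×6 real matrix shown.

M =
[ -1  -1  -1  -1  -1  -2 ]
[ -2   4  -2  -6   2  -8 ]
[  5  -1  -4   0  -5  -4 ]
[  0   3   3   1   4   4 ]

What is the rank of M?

Row reduce to echelon form.
R2 ← R2 − (2)·R1: [0, 6, 0, -4, 4, -4]
R3 ← R3 + (5)·R1: [0, -6, -9, -5, -10, -14]
R3 ← R3 + R2: [0, 0, -9, -9, -6, -18]
R4 ← R4 − (1/2)·R2: [0, 0, 3, 3, 2, 6]
R4 ← R4 + (1/3)·R3: [0, 0, 0, 0, 0, 0]
Echelon form has 3 nonzero rows, so rank(M) = 3.

3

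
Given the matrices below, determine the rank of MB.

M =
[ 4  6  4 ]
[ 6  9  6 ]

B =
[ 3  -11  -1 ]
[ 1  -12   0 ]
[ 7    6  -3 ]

First compute MB:
[[ 46, -92, -16],
 [ 69, -138, -24]]
Now row reduce the product.
R2 ← R2 − (3/2)·R1: [0, 0, 0]
1 nonzero row, so rank(MB) = 1.

1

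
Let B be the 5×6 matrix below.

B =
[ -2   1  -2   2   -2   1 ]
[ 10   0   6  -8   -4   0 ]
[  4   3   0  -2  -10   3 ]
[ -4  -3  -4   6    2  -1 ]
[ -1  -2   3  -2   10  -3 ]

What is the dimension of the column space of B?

3

Row reduce to echelon form.
R2 ← R2 + (5)·R1: [0, 5, -4, 2, -14, 5]
R3 ← R3 + (2)·R1: [0, 5, -4, 2, -14, 5]
R4 ← R4 − (2)·R1: [0, -5, 0, 2, 6, -3]
R5 ← R5 − (1/2)·R1: [0, -5/2, 4, -3, 11, -7/2]
R3 ← R3 − R2: [0, 0, 0, 0, 0, 0]
R4 ← R4 + R2: [0, 0, -4, 4, -8, 2]
R5 ← R5 + (1/2)·R2: [0, 0, 2, -2, 4, -1]
Swap R3 ↔ R4
R5 ← R5 + (1/2)·R3: [0, 0, 0, 0, 0, 0]
Echelon form has 3 nonzero rows, so rank(B) = 3.
The column space has dimension equal to the rank: 3.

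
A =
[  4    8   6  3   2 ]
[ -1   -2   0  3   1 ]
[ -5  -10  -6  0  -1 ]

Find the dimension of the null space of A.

Row reduce to echelon form.
R2 ← R2 + (1/4)·R1: [0, 0, 3/2, 15/4, 3/2]
R3 ← R3 + (5/4)·R1: [0, 0, 3/2, 15/4, 3/2]
R3 ← R3 − R2: [0, 0, 0, 0, 0]
2 nonzero rows, so rank(A) = 2.
A has 5 columns; by rank–nullity, nullity = 5 − 2 = 3.

3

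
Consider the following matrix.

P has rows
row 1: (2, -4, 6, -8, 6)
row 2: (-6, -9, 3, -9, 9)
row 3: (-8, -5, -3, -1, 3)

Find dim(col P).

Row reduce to echelon form.
R2 ← R2 + (3)·R1: [0, -21, 21, -33, 27]
R3 ← R3 + (4)·R1: [0, -21, 21, -33, 27]
R3 ← R3 − R2: [0, 0, 0, 0, 0]
Echelon form has 2 nonzero rows, so rank(P) = 2.
The column space has dimension equal to the rank: 2.

2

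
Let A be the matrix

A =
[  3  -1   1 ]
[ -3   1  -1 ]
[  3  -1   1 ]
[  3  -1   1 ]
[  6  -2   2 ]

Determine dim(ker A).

Row reduce to echelon form.
R2 ← R2 + R1: [0, 0, 0]
R3 ← R3 − R1: [0, 0, 0]
R4 ← R4 − R1: [0, 0, 0]
R5 ← R5 − (2)·R1: [0, 0, 0]
1 nonzero row, so rank(A) = 1.
A has 3 columns; by rank–nullity, nullity = 3 − 1 = 2.

2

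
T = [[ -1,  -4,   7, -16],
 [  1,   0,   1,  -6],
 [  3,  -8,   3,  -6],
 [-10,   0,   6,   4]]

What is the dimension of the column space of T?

3

Row reduce to echelon form.
R2 ← R2 + R1: [0, -4, 8, -22]
R3 ← R3 + (3)·R1: [0, -20, 24, -54]
R4 ← R4 − (10)·R1: [0, 40, -64, 164]
R3 ← R3 − (5)·R2: [0, 0, -16, 56]
R4 ← R4 + (10)·R2: [0, 0, 16, -56]
R4 ← R4 + R3: [0, 0, 0, 0]
Echelon form has 3 nonzero rows, so rank(T) = 3.
The column space has dimension equal to the rank: 3.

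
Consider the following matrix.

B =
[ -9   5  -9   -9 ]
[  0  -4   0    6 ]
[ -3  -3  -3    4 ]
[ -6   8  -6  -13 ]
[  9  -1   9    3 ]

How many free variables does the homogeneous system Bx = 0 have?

2

Row reduce to echelon form.
R3 ← R3 − (1/3)·R1: [0, -14/3, 0, 7]
R4 ← R4 − (2/3)·R1: [0, 14/3, 0, -7]
R5 ← R5 + R1: [0, 4, 0, -6]
R3 ← R3 − (7/6)·R2: [0, 0, 0, 0]
R4 ← R4 + (7/6)·R2: [0, 0, 0, 0]
R5 ← R5 + R2: [0, 0, 0, 0]
2 nonzero rows, so rank(B) = 2.
B has 4 columns; by rank–nullity, nullity = 4 − 2 = 2.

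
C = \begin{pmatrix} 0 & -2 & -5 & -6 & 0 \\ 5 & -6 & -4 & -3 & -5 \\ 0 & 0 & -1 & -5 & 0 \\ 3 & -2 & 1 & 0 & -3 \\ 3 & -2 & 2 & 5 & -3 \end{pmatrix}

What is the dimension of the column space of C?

3

Row reduce to echelon form.
Swap R1 ↔ R2
R4 ← R4 − (3/5)·R1: [0, 8/5, 17/5, 9/5, 0]
R5 ← R5 − (3/5)·R1: [0, 8/5, 22/5, 34/5, 0]
R4 ← R4 + (4/5)·R2: [0, 0, -3/5, -3, 0]
R5 ← R5 + (4/5)·R2: [0, 0, 2/5, 2, 0]
R4 ← R4 − (3/5)·R3: [0, 0, 0, 0, 0]
R5 ← R5 + (2/5)·R3: [0, 0, 0, 0, 0]
Echelon form has 3 nonzero rows, so rank(C) = 3.
The column space has dimension equal to the rank: 3.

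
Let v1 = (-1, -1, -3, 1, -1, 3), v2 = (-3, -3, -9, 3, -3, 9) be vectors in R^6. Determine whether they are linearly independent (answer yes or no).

no

Form the matrix with these vectors as rows and row reduce.
R2 ← R2 − (3)·R1: [0, 0, 0, 0, 0, 0]
1 nonzero row, so the 2 vectors span a space of dimension 1.
Since 1 < 2, the vectors are linearly dependent.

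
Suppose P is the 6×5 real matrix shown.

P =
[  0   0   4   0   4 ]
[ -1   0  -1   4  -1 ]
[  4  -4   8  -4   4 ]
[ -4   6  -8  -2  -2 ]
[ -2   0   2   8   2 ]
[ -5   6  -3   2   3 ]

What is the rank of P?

3

Row reduce to echelon form.
Swap R1 ↔ R2
R3 ← R3 + (4)·R1: [0, -4, 4, 12, 0]
R4 ← R4 − (4)·R1: [0, 6, -4, -18, 2]
R5 ← R5 − (2)·R1: [0, 0, 4, 0, 4]
R6 ← R6 − (5)·R1: [0, 6, 2, -18, 8]
Swap R2 ↔ R3
R4 ← R4 + (3/2)·R2: [0, 0, 2, 0, 2]
R6 ← R6 + (3/2)·R2: [0, 0, 8, 0, 8]
R4 ← R4 − (1/2)·R3: [0, 0, 0, 0, 0]
R5 ← R5 − R3: [0, 0, 0, 0, 0]
R6 ← R6 − (2)·R3: [0, 0, 0, 0, 0]
Echelon form has 3 nonzero rows, so rank(P) = 3.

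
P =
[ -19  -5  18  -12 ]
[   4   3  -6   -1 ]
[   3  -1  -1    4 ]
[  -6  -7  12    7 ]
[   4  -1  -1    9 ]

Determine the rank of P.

3

Row reduce to echelon form.
R2 ← R2 + (4/19)·R1: [0, 37/19, -42/19, -67/19]
R3 ← R3 + (3/19)·R1: [0, -34/19, 35/19, 40/19]
R4 ← R4 − (6/19)·R1: [0, -103/19, 120/19, 205/19]
R5 ← R5 + (4/19)·R1: [0, -39/19, 53/19, 123/19]
R3 ← R3 + (34/37)·R2: [0, 0, -7/37, -42/37]
R4 ← R4 + (103/37)·R2: [0, 0, 6/37, 36/37]
R5 ← R5 + (39/37)·R2: [0, 0, 17/37, 102/37]
R4 ← R4 + (6/7)·R3: [0, 0, 0, 0]
R5 ← R5 + (17/7)·R3: [0, 0, 0, 0]
Echelon form has 3 nonzero rows, so rank(P) = 3.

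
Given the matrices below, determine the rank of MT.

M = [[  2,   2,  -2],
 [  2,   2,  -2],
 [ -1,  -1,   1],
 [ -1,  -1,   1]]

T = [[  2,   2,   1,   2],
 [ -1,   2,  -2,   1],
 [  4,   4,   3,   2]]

First compute MT:
[[ -6,   0,  -8,   2],
 [ -6,   0,  -8,   2],
 [  3,   0,   4,  -1],
 [  3,   0,   4,  -1]]
Now row reduce the product.
R2 ← R2 − R1: [0, 0, 0, 0]
R3 ← R3 + (1/2)·R1: [0, 0, 0, 0]
R4 ← R4 + (1/2)·R1: [0, 0, 0, 0]
1 nonzero row, so rank(MT) = 1.

1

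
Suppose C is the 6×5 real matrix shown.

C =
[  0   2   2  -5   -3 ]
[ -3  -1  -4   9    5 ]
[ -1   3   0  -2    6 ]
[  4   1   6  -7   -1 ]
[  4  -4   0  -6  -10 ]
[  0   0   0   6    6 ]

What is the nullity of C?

Row reduce to echelon form.
Swap R1 ↔ R2
R3 ← R3 − (1/3)·R1: [0, 10/3, 4/3, -5, 13/3]
R4 ← R4 + (4/3)·R1: [0, -1/3, 2/3, 5, 17/3]
R5 ← R5 + (4/3)·R1: [0, -16/3, -16/3, 6, -10/3]
R3 ← R3 − (5/3)·R2: [0, 0, -2, 10/3, 28/3]
R4 ← R4 + (1/6)·R2: [0, 0, 1, 25/6, 31/6]
R5 ← R5 + (8/3)·R2: [0, 0, 0, -22/3, -34/3]
R4 ← R4 + (1/2)·R3: [0, 0, 0, 35/6, 59/6]
R5 ← R5 + (44/35)·R4: [0, 0, 0, 0, 36/35]
R6 ← R6 − (36/35)·R4: [0, 0, 0, 0, -144/35]
R6 ← R6 + (4)·R5: [0, 0, 0, 0, 0]
5 nonzero rows, so rank(C) = 5.
C has 5 columns; by rank–nullity, nullity = 5 − 5 = 0.

0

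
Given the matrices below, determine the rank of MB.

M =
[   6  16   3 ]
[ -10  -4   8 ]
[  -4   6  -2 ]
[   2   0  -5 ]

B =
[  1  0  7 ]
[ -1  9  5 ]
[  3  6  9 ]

3

First compute MB:
[[ -1, 162, 149],
 [ 18,  12, -18],
 [-16,  42, -16],
 [-13, -30, -31]]
Now row reduce the product.
R2 ← R2 + (18)·R1: [0, 2928, 2664]
R3 ← R3 − (16)·R1: [0, -2550, -2400]
R4 ← R4 − (13)·R1: [0, -2136, -1968]
R3 ← R3 + (425/488)·R2: [0, 0, -4875/61]
R4 ← R4 + (89/122)·R2: [0, 0, -1500/61]
R4 ← R4 − (4/13)·R3: [0, 0, 0]
3 nonzero rows, so rank(MB) = 3.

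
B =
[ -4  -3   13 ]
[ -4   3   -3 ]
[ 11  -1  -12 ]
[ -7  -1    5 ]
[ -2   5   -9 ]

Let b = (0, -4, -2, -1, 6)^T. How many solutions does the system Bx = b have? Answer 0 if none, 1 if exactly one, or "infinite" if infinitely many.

0

Row reduce the augmented matrix [B | b].
R2 ← R2 − R1: [0, 6, -16, -4]
R3 ← R3 + (11/4)·R1: [0, -37/4, 95/4, -2]
R4 ← R4 − (7/4)·R1: [0, 17/4, -71/4, -1]
R5 ← R5 − (1/2)·R1: [0, 13/2, -31/2, 6]
R3 ← R3 + (37/24)·R2: [0, 0, -11/12, -49/6]
R4 ← R4 − (17/24)·R2: [0, 0, -77/12, 11/6]
R5 ← R5 − (13/12)·R2: [0, 0, 11/6, 31/3]
R4 ← R4 − (7)·R3: [0, 0, 0, 59]
R5 ← R5 + (2)·R3: [0, 0, 0, -6]
R5 ← R5 + (6/59)·R4: [0, 0, 0, 0]
The echelon form has 4 nonzero rows; the last pivot sits in the augmented column, so rank(B) = 3 but rank([B|b]) = 4.
Since the ranks differ, the system is inconsistent.
It has no solutions.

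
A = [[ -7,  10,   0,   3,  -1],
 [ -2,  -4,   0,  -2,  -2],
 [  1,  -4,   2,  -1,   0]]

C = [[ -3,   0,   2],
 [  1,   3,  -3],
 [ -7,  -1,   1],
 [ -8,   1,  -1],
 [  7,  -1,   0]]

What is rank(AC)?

3

First compute AC:
[[  0,  34, -47],
 [  4, -12,  10],
 [-13, -15,  17]]
Now row reduce the product.
Swap R1 ↔ R2
R3 ← R3 + (13/4)·R1: [0, -54, 99/2]
R3 ← R3 + (27/17)·R2: [0, 0, -855/34]
3 nonzero rows, so rank(AC) = 3.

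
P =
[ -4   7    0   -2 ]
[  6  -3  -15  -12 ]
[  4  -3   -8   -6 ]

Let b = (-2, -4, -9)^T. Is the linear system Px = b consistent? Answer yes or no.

no

Row reduce the augmented matrix [P | b].
R2 ← R2 + (3/2)·R1: [0, 15/2, -15, -15, -7]
R3 ← R3 + R1: [0, 4, -8, -8, -11]
R3 ← R3 − (8/15)·R2: [0, 0, 0, 0, -109/15]
The echelon form has 3 nonzero rows; the last pivot sits in the augmented column, so rank(P) = 2 but rank([P|b]) = 3.
Since the ranks differ, the system is inconsistent.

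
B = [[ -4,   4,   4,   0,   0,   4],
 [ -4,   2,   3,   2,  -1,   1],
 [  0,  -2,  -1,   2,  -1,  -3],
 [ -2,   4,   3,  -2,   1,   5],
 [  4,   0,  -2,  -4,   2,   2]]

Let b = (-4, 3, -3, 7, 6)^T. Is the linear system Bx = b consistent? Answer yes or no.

no

Row reduce the augmented matrix [B | b].
R2 ← R2 − R1: [0, -2, -1, 2, -1, -3, 7]
R4 ← R4 − (1/2)·R1: [0, 2, 1, -2, 1, 3, 9]
R5 ← R5 + R1: [0, 4, 2, -4, 2, 6, 2]
R3 ← R3 − R2: [0, 0, 0, 0, 0, 0, -10]
R4 ← R4 + R2: [0, 0, 0, 0, 0, 0, 16]
R5 ← R5 + (2)·R2: [0, 0, 0, 0, 0, 0, 16]
R4 ← R4 + (8/5)·R3: [0, 0, 0, 0, 0, 0, 0]
R5 ← R5 + (8/5)·R3: [0, 0, 0, 0, 0, 0, 0]
The echelon form has 3 nonzero rows; the last pivot sits in the augmented column, so rank(B) = 2 but rank([B|b]) = 3.
Since the ranks differ, the system is inconsistent.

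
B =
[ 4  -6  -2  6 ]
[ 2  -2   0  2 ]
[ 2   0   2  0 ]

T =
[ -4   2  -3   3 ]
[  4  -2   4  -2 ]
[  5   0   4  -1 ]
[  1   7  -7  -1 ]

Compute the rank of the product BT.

2

First compute BT:
[[-44,  62, -86,  20],
 [-14,  22, -28,   8],
 [  2,   4,   2,   4]]
Now row reduce the product.
R2 ← R2 − (7/22)·R1: [0, 25/11, -7/11, 18/11]
R3 ← R3 + (1/22)·R1: [0, 75/11, -21/11, 54/11]
R3 ← R3 − (3)·R2: [0, 0, 0, 0]
2 nonzero rows, so rank(BT) = 2.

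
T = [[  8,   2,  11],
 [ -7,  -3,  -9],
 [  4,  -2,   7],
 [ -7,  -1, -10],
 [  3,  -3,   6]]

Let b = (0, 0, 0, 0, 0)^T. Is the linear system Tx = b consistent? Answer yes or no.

Row reduce the augmented matrix [T | b].
R2 ← R2 + (7/8)·R1: [0, -5/4, 5/8, 0]
R3 ← R3 − (1/2)·R1: [0, -3, 3/2, 0]
R4 ← R4 + (7/8)·R1: [0, 3/4, -3/8, 0]
R5 ← R5 − (3/8)·R1: [0, -15/4, 15/8, 0]
R3 ← R3 − (12/5)·R2: [0, 0, 0, 0]
R4 ← R4 + (3/5)·R2: [0, 0, 0, 0]
R5 ← R5 − (3)·R2: [0, 0, 0, 0]
The echelon form has 2 nonzero rows, and every pivot lies in the first 3 columns, so rank(T) = rank([T|b]) = 2.
The system is consistent.

yes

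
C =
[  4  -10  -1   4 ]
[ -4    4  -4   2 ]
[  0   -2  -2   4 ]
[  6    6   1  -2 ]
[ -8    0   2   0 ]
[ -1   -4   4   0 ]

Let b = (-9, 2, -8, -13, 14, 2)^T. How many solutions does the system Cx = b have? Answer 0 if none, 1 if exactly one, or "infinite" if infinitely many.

1

Row reduce the augmented matrix [C | b].
R2 ← R2 + R1: [0, -6, -5, 6, -7]
R4 ← R4 − (3/2)·R1: [0, 21, 5/2, -8, 1/2]
R5 ← R5 + (2)·R1: [0, -20, 0, 8, -4]
R6 ← R6 + (1/4)·R1: [0, -13/2, 15/4, 1, -1/4]
R3 ← R3 − (1/3)·R2: [0, 0, -1/3, 2, -17/3]
R4 ← R4 + (7/2)·R2: [0, 0, -15, 13, -24]
R5 ← R5 − (10/3)·R2: [0, 0, 50/3, -12, 58/3]
R6 ← R6 − (13/12)·R2: [0, 0, 55/6, -11/2, 22/3]
R4 ← R4 − (45)·R3: [0, 0, 0, -77, 231]
R5 ← R5 + (50)·R3: [0, 0, 0, 88, -264]
R6 ← R6 + (55/2)·R3: [0, 0, 0, 99/2, -297/2]
R5 ← R5 + (8/7)·R4: [0, 0, 0, 0, 0]
R6 ← R6 + (9/14)·R4: [0, 0, 0, 0, 0]
The echelon form has 4 nonzero rows, and every pivot lies in the first 4 columns, so rank(C) = rank([C|b]) = 4.
The system is consistent.
rank = 4 = number of unknowns, so the solution is unique.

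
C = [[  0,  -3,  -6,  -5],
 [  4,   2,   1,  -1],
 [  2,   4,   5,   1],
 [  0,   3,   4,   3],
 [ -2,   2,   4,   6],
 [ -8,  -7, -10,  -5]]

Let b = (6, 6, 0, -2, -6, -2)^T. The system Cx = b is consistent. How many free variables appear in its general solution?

0

Row reduce the augmented matrix [C | b].
Swap R1 ↔ R2
R3 ← R3 − (1/2)·R1: [0, 3, 9/2, 3/2, -3]
R5 ← R5 + (1/2)·R1: [0, 3, 9/2, 11/2, -3]
R6 ← R6 + (2)·R1: [0, -3, -8, -7, 10]
R3 ← R3 + R2: [0, 0, -3/2, -7/2, 3]
R4 ← R4 + R2: [0, 0, -2, -2, 4]
R5 ← R5 + R2: [0, 0, -3/2, 1/2, 3]
R6 ← R6 − R2: [0, 0, -2, -2, 4]
R4 ← R4 − (4/3)·R3: [0, 0, 0, 8/3, 0]
R5 ← R5 − R3: [0, 0, 0, 4, 0]
R6 ← R6 − (4/3)·R3: [0, 0, 0, 8/3, 0]
R5 ← R5 − (3/2)·R4: [0, 0, 0, 0, 0]
R6 ← R6 − R4: [0, 0, 0, 0, 0]
The echelon form has 4 nonzero rows, and every pivot lies in the first 4 columns, so rank(C) = rank([C|b]) = 4.
The system is consistent.
Free variables = (unknowns) − (rank) = 4 − 4 = 0.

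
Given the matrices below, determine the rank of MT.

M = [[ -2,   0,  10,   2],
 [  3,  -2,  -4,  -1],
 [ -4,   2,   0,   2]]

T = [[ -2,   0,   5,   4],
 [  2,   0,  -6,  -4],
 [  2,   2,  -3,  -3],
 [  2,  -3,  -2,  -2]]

3

First compute MT:
[[ 28,  14, -44, -42],
 [-20,  -5,  41,  34],
 [ 16,  -6, -36, -28]]
Now row reduce the product.
R2 ← R2 + (5/7)·R1: [0, 5, 67/7, 4]
R3 ← R3 − (4/7)·R1: [0, -14, -76/7, -4]
R3 ← R3 + (14/5)·R2: [0, 0, 558/35, 36/5]
3 nonzero rows, so rank(MT) = 3.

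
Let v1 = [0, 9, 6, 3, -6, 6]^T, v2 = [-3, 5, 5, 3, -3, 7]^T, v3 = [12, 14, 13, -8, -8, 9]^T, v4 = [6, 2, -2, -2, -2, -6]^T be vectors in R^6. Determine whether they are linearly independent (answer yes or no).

no

Form the matrix with these vectors as rows and row reduce.
Swap R1 ↔ R2
R3 ← R3 + (4)·R1: [0, 34, 33, 4, -20, 37]
R4 ← R4 + (2)·R1: [0, 12, 8, 4, -8, 8]
R3 ← R3 − (34/9)·R2: [0, 0, 31/3, -22/3, 8/3, 43/3]
R4 ← R4 − (4/3)·R2: [0, 0, 0, 0, 0, 0]
3 nonzero rows, so the 4 vectors span a space of dimension 3.
Since 3 < 4, the vectors are linearly dependent.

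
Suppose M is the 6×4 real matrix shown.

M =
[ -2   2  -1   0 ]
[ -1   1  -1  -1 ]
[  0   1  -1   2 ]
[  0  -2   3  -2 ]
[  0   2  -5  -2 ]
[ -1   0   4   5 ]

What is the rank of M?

3

Row reduce to echelon form.
R2 ← R2 − (1/2)·R1: [0, 0, -1/2, -1]
R6 ← R6 − (1/2)·R1: [0, -1, 9/2, 5]
Swap R2 ↔ R3
R4 ← R4 + (2)·R2: [0, 0, 1, 2]
R5 ← R5 − (2)·R2: [0, 0, -3, -6]
R6 ← R6 + R2: [0, 0, 7/2, 7]
R4 ← R4 + (2)·R3: [0, 0, 0, 0]
R5 ← R5 − (6)·R3: [0, 0, 0, 0]
R6 ← R6 + (7)·R3: [0, 0, 0, 0]
Echelon form has 3 nonzero rows, so rank(M) = 3.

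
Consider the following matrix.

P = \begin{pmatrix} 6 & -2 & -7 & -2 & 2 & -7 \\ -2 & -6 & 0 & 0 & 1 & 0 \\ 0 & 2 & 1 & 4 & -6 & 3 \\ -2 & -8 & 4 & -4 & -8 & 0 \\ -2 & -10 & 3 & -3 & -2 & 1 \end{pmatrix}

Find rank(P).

5

Row reduce to echelon form.
R2 ← R2 + (1/3)·R1: [0, -20/3, -7/3, -2/3, 5/3, -7/3]
R4 ← R4 + (1/3)·R1: [0, -26/3, 5/3, -14/3, -22/3, -7/3]
R5 ← R5 + (1/3)·R1: [0, -32/3, 2/3, -11/3, -4/3, -4/3]
R3 ← R3 + (3/10)·R2: [0, 0, 3/10, 19/5, -11/2, 23/10]
R4 ← R4 − (13/10)·R2: [0, 0, 47/10, -19/5, -19/2, 7/10]
R5 ← R5 − (8/5)·R2: [0, 0, 22/5, -13/5, -4, 12/5]
R4 ← R4 − (47/3)·R3: [0, 0, 0, -190/3, 230/3, -106/3]
R5 ← R5 − (44/3)·R3: [0, 0, 0, -175/3, 230/3, -94/3]
R5 ← R5 − (35/38)·R4: [0, 0, 0, 0, 115/19, 23/19]
Echelon form has 5 nonzero rows, so rank(P) = 5.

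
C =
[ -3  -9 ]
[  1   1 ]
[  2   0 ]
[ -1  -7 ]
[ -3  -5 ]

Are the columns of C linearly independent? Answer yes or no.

yes

Row reduce C to echelon form.
R2 ← R2 + (1/3)·R1: [0, -2]
R3 ← R3 + (2/3)·R1: [0, -6]
R4 ← R4 − (1/3)·R1: [0, -4]
R5 ← R5 − R1: [0, 4]
R3 ← R3 − (3)·R2: [0, 0]
R4 ← R4 − (2)·R2: [0, 0]
R5 ← R5 + (2)·R2: [0, 0]
2 pivots among 2 columns.
Every column is a pivot column, so the columns are linearly independent.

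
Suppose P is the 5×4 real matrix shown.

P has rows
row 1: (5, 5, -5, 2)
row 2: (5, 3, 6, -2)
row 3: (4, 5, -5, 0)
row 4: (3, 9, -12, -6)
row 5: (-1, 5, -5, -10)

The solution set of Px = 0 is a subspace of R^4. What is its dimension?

Row reduce to echelon form.
R2 ← R2 − R1: [0, -2, 11, -4]
R3 ← R3 − (4/5)·R1: [0, 1, -1, -8/5]
R4 ← R4 − (3/5)·R1: [0, 6, -9, -36/5]
R5 ← R5 + (1/5)·R1: [0, 6, -6, -48/5]
R3 ← R3 + (1/2)·R2: [0, 0, 9/2, -18/5]
R4 ← R4 + (3)·R2: [0, 0, 24, -96/5]
R5 ← R5 + (3)·R2: [0, 0, 27, -108/5]
R4 ← R4 − (16/3)·R3: [0, 0, 0, 0]
R5 ← R5 − (6)·R3: [0, 0, 0, 0]
3 nonzero rows, so rank(P) = 3.
P has 4 columns; by rank–nullity, nullity = 4 − 3 = 1.

1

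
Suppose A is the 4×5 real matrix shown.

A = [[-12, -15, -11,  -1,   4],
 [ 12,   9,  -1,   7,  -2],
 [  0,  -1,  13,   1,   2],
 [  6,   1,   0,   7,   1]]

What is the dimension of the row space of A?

Row reduce to echelon form.
R2 ← R2 + R1: [0, -6, -12, 6, 2]
R4 ← R4 + (1/2)·R1: [0, -13/2, -11/2, 13/2, 3]
R3 ← R3 − (1/6)·R2: [0, 0, 15, 0, 5/3]
R4 ← R4 − (13/12)·R2: [0, 0, 15/2, 0, 5/6]
R4 ← R4 − (1/2)·R3: [0, 0, 0, 0, 0]
Echelon form has 3 nonzero rows, so rank(A) = 3.
The row space has dimension equal to the rank: 3.

3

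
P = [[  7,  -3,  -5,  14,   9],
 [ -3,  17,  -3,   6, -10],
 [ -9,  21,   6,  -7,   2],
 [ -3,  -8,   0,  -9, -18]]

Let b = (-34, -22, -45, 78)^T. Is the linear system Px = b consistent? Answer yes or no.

yes

Row reduce the augmented matrix [P | b].
R2 ← R2 + (3/7)·R1: [0, 110/7, -36/7, 12, -43/7, -256/7]
R3 ← R3 + (9/7)·R1: [0, 120/7, -3/7, 11, 95/7, -621/7]
R4 ← R4 + (3/7)·R1: [0, -65/7, -15/7, -3, -99/7, 444/7]
R3 ← R3 − (12/11)·R2: [0, 0, 57/11, -23/11, 223/11, -537/11]
R4 ← R4 + (13/22)·R2: [0, 0, -57/11, 45/11, -391/22, 460/11]
R4 ← R4 + R3: [0, 0, 0, 2, 5/2, -7]
The echelon form has 4 nonzero rows, and every pivot lies in the first 5 columns, so rank(P) = rank([P|b]) = 4.
The system is consistent.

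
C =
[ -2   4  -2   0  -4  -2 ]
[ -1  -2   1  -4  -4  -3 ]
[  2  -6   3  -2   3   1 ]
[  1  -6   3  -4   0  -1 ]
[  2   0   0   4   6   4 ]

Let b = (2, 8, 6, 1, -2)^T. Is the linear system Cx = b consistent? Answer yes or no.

Row reduce the augmented matrix [C | b].
R2 ← R2 − (1/2)·R1: [0, -4, 2, -4, -2, -2, 7]
R3 ← R3 + R1: [0, -2, 1, -2, -1, -1, 8]
R4 ← R4 + (1/2)·R1: [0, -4, 2, -4, -2, -2, 2]
R5 ← R5 + R1: [0, 4, -2, 4, 2, 2, 0]
R3 ← R3 − (1/2)·R2: [0, 0, 0, 0, 0, 0, 9/2]
R4 ← R4 − R2: [0, 0, 0, 0, 0, 0, -5]
R5 ← R5 + R2: [0, 0, 0, 0, 0, 0, 7]
R4 ← R4 + (10/9)·R3: [0, 0, 0, 0, 0, 0, 0]
R5 ← R5 − (14/9)·R3: [0, 0, 0, 0, 0, 0, 0]
The echelon form has 3 nonzero rows; the last pivot sits in the augmented column, so rank(C) = 2 but rank([C|b]) = 3.
Since the ranks differ, the system is inconsistent.

no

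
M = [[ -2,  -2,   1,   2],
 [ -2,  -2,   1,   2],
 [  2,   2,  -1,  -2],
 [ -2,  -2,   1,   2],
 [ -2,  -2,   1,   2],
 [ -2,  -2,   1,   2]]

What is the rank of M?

1

Row reduce to echelon form.
R2 ← R2 − R1: [0, 0, 0, 0]
R3 ← R3 + R1: [0, 0, 0, 0]
R4 ← R4 − R1: [0, 0, 0, 0]
R5 ← R5 − R1: [0, 0, 0, 0]
R6 ← R6 − R1: [0, 0, 0, 0]
Echelon form has 1 nonzero row, so rank(M) = 1.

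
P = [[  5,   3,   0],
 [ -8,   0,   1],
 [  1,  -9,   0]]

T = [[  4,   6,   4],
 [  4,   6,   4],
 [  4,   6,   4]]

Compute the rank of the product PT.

1

First compute PT:
[[ 32,  48,  32],
 [-28, -42, -28],
 [-32, -48, -32]]
Now row reduce the product.
R2 ← R2 + (7/8)·R1: [0, 0, 0]
R3 ← R3 + R1: [0, 0, 0]
1 nonzero row, so rank(PT) = 1.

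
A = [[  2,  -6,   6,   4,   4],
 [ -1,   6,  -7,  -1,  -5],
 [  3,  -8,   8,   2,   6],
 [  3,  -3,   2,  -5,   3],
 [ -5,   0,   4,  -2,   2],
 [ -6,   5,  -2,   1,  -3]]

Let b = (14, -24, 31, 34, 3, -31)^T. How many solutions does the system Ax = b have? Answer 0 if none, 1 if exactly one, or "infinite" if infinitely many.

Row reduce the augmented matrix [A | b].
R2 ← R2 + (1/2)·R1: [0, 3, -4, 1, -3, -17]
R3 ← R3 − (3/2)·R1: [0, 1, -1, -4, 0, 10]
R4 ← R4 − (3/2)·R1: [0, 6, -7, -11, -3, 13]
R5 ← R5 + (5/2)·R1: [0, -15, 19, 8, 12, 38]
R6 ← R6 + (3)·R1: [0, -13, 16, 13, 9, 11]
R3 ← R3 − (1/3)·R2: [0, 0, 1/3, -13/3, 1, 47/3]
R4 ← R4 − (2)·R2: [0, 0, 1, -13, 3, 47]
R5 ← R5 + (5)·R2: [0, 0, -1, 13, -3, -47]
R6 ← R6 + (13/3)·R2: [0, 0, -4/3, 52/3, -4, -188/3]
R4 ← R4 − (3)·R3: [0, 0, 0, 0, 0, 0]
R5 ← R5 + (3)·R3: [0, 0, 0, 0, 0, 0]
R6 ← R6 + (4)·R3: [0, 0, 0, 0, 0, 0]
The echelon form has 3 nonzero rows, and every pivot lies in the first 5 columns, so rank(A) = rank([A|b]) = 3.
The system is consistent.
rank = 3 < 5 unknowns, so there are infinitely many solutions.

infinite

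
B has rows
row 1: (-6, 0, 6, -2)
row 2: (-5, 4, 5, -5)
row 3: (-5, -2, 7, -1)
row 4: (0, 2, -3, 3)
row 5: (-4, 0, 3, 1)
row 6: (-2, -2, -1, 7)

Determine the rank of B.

Row reduce to echelon form.
R2 ← R2 − (5/6)·R1: [0, 4, 0, -10/3]
R3 ← R3 − (5/6)·R1: [0, -2, 2, 2/3]
R5 ← R5 − (2/3)·R1: [0, 0, -1, 7/3]
R6 ← R6 − (1/3)·R1: [0, -2, -3, 23/3]
R3 ← R3 + (1/2)·R2: [0, 0, 2, -1]
R4 ← R4 − (1/2)·R2: [0, 0, -3, 14/3]
R6 ← R6 + (1/2)·R2: [0, 0, -3, 6]
R4 ← R4 + (3/2)·R3: [0, 0, 0, 19/6]
R5 ← R5 + (1/2)·R3: [0, 0, 0, 11/6]
R6 ← R6 + (3/2)·R3: [0, 0, 0, 9/2]
R5 ← R5 − (11/19)·R4: [0, 0, 0, 0]
R6 ← R6 − (27/19)·R4: [0, 0, 0, 0]
Echelon form has 4 nonzero rows, so rank(B) = 4.

4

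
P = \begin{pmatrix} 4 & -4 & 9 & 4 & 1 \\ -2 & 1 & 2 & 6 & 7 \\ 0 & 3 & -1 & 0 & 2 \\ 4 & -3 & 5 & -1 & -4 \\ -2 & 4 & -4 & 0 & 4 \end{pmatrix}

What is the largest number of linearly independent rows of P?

4

Row reduce to echelon form.
R2 ← R2 + (1/2)·R1: [0, -1, 13/2, 8, 15/2]
R4 ← R4 − R1: [0, 1, -4, -5, -5]
R5 ← R5 + (1/2)·R1: [0, 2, 1/2, 2, 9/2]
R3 ← R3 + (3)·R2: [0, 0, 37/2, 24, 49/2]
R4 ← R4 + R2: [0, 0, 5/2, 3, 5/2]
R5 ← R5 + (2)·R2: [0, 0, 27/2, 18, 39/2]
R4 ← R4 − (5/37)·R3: [0, 0, 0, -9/37, -30/37]
R5 ← R5 − (27/37)·R3: [0, 0, 0, 18/37, 60/37]
R5 ← R5 + (2)·R4: [0, 0, 0, 0, 0]
Echelon form has 4 nonzero rows, so rank(P) = 4.
The rank gives the maximum number of linearly independent rows: 4.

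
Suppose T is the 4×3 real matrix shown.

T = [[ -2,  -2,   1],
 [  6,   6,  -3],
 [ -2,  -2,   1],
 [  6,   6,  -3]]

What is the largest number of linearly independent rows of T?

1

Row reduce to echelon form.
R2 ← R2 + (3)·R1: [0, 0, 0]
R3 ← R3 − R1: [0, 0, 0]
R4 ← R4 + (3)·R1: [0, 0, 0]
Echelon form has 1 nonzero row, so rank(T) = 1.
The rank gives the maximum number of linearly independent rows: 1.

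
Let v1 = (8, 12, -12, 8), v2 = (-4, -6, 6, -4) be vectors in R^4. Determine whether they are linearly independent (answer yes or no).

Form the matrix with these vectors as rows and row reduce.
R2 ← R2 + (1/2)·R1: [0, 0, 0, 0]
1 nonzero row, so the 2 vectors span a space of dimension 1.
Since 1 < 2, the vectors are linearly dependent.

no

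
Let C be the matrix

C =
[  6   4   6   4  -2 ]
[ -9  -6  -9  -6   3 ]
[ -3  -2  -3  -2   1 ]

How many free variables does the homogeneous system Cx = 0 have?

Row reduce to echelon form.
R2 ← R2 + (3/2)·R1: [0, 0, 0, 0, 0]
R3 ← R3 + (1/2)·R1: [0, 0, 0, 0, 0]
1 nonzero row, so rank(C) = 1.
C has 5 columns; by rank–nullity, nullity = 5 − 1 = 4.

4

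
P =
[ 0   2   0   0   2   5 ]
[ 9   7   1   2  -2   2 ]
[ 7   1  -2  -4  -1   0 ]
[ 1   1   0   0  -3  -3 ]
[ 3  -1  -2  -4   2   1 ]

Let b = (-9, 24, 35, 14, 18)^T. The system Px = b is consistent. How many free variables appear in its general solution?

Row reduce the augmented matrix [P | b].
Swap R1 ↔ R2
R3 ← R3 − (7/9)·R1: [0, -40/9, -25/9, -50/9, 5/9, -14/9, 49/3]
R4 ← R4 − (1/9)·R1: [0, 2/9, -1/9, -2/9, -25/9, -29/9, 34/3]
R5 ← R5 − (1/3)·R1: [0, -10/3, -7/3, -14/3, 8/3, 1/3, 10]
R3 ← R3 + (20/9)·R2: [0, 0, -25/9, -50/9, 5, 86/9, -11/3]
R4 ← R4 − (1/9)·R2: [0, 0, -1/9, -2/9, -3, -34/9, 37/3]
R5 ← R5 + (5/3)·R2: [0, 0, -7/3, -14/3, 6, 26/3, -5]
R4 ← R4 − (1/25)·R3: [0, 0, 0, 0, -16/5, -104/25, 312/25]
R5 ← R5 − (21/25)·R3: [0, 0, 0, 0, 9/5, 16/25, -48/25]
R5 ← R5 + (9/16)·R4: [0, 0, 0, 0, 0, -17/10, 51/10]
The echelon form has 5 nonzero rows, and every pivot lies in the first 6 columns, so rank(P) = rank([P|b]) = 5.
The system is consistent.
Free variables = (unknowns) − (rank) = 6 − 5 = 1.

1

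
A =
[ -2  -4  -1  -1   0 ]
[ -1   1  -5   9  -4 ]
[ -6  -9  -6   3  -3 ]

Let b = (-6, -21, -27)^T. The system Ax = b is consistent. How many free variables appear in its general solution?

2

Row reduce the augmented matrix [A | b].
R2 ← R2 − (1/2)·R1: [0, 3, -9/2, 19/2, -4, -18]
R3 ← R3 − (3)·R1: [0, 3, -3, 6, -3, -9]
R3 ← R3 − R2: [0, 0, 3/2, -7/2, 1, 9]
The echelon form has 3 nonzero rows, and every pivot lies in the first 5 columns, so rank(A) = rank([A|b]) = 3.
The system is consistent.
Free variables = (unknowns) − (rank) = 5 − 3 = 2.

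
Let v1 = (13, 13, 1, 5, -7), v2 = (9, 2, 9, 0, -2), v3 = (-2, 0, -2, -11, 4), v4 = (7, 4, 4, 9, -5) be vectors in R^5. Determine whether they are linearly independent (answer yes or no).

yes

Form the matrix with these vectors as rows and row reduce.
R2 ← R2 − (9/13)·R1: [0, -7, 108/13, -45/13, 37/13]
R3 ← R3 + (2/13)·R1: [0, 2, -24/13, -133/13, 38/13]
R4 ← R4 − (7/13)·R1: [0, -3, 45/13, 82/13, -16/13]
R3 ← R3 + (2/7)·R2: [0, 0, 48/91, -1021/91, 340/91]
R4 ← R4 − (3/7)·R2: [0, 0, -9/91, 709/91, -223/91]
R4 ← R4 + (3/16)·R3: [0, 0, 0, 91/16, -7/4]
4 nonzero rows, so the 4 vectors span a space of dimension 4.
Since 4 = 4, the vectors are linearly independent.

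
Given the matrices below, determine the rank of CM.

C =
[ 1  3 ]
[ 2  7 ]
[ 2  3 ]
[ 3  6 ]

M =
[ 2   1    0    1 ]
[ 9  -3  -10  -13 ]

2

First compute CM:
[[ 29,  -8, -30, -38],
 [ 67, -19, -70, -89],
 [ 31,  -7, -30, -37],
 [ 60, -15, -60, -75]]
Now row reduce the product.
R2 ← R2 − (67/29)·R1: [0, -15/29, -20/29, -35/29]
R3 ← R3 − (31/29)·R1: [0, 45/29, 60/29, 105/29]
R4 ← R4 − (60/29)·R1: [0, 45/29, 60/29, 105/29]
R3 ← R3 + (3)·R2: [0, 0, 0, 0]
R4 ← R4 + (3)·R2: [0, 0, 0, 0]
2 nonzero rows, so rank(CM) = 2.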